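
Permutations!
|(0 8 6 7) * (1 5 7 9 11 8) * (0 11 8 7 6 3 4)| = |(0 1 5 6 9 8 3 4)(7 11)| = 8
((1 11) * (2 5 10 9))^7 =(1 11)(2 9 10 5)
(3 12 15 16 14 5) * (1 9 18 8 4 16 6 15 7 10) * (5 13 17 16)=(1 9 18 8 4 5 3 12 7 10)(6 15)(13 17 16 14)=[0, 9, 2, 12, 5, 3, 15, 10, 4, 18, 1, 11, 7, 17, 13, 6, 14, 16, 8]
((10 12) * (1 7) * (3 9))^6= ((1 7)(3 9)(10 12))^6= (12)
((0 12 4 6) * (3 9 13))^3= (13)(0 6 4 12)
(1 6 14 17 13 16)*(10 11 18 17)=(1 6 14 10 11 18 17 13 16)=[0, 6, 2, 3, 4, 5, 14, 7, 8, 9, 11, 18, 12, 16, 10, 15, 1, 13, 17]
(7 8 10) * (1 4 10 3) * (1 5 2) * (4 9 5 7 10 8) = (10)(1 9 5 2)(3 7 4 8) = [0, 9, 1, 7, 8, 2, 6, 4, 3, 5, 10]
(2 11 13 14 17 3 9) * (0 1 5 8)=(0 1 5 8)(2 11 13 14 17 3 9)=[1, 5, 11, 9, 4, 8, 6, 7, 0, 2, 10, 13, 12, 14, 17, 15, 16, 3]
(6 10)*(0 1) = (0 1)(6 10) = [1, 0, 2, 3, 4, 5, 10, 7, 8, 9, 6]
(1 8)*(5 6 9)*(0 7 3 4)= (0 7 3 4)(1 8)(5 6 9)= [7, 8, 2, 4, 0, 6, 9, 3, 1, 5]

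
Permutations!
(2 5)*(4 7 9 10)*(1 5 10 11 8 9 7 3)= (1 5 2 10 4 3)(8 9 11)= [0, 5, 10, 1, 3, 2, 6, 7, 9, 11, 4, 8]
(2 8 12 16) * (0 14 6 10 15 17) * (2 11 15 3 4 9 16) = (0 14 6 10 3 4 9 16 11 15 17)(2 8 12) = [14, 1, 8, 4, 9, 5, 10, 7, 12, 16, 3, 15, 2, 13, 6, 17, 11, 0]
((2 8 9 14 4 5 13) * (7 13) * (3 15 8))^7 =((2 3 15 8 9 14 4 5 7 13))^7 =(2 5 9 3 7 14 15 13 4 8)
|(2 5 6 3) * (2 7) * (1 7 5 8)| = 12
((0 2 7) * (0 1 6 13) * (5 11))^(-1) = (0 13 6 1 7 2)(5 11)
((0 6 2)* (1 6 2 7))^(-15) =((0 2)(1 6 7))^(-15) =(7)(0 2)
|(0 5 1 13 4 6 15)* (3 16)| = 14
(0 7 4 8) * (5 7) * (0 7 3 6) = (0 5 3 6)(4 8 7) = [5, 1, 2, 6, 8, 3, 0, 4, 7]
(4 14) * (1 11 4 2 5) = [0, 11, 5, 3, 14, 1, 6, 7, 8, 9, 10, 4, 12, 13, 2] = (1 11 4 14 2 5)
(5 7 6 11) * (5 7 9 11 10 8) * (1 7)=(1 7 6 10 8 5 9 11)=[0, 7, 2, 3, 4, 9, 10, 6, 5, 11, 8, 1]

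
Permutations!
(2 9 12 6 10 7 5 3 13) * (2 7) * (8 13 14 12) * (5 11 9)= [0, 1, 5, 14, 4, 3, 10, 11, 13, 8, 2, 9, 6, 7, 12]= (2 5 3 14 12 6 10)(7 11 9 8 13)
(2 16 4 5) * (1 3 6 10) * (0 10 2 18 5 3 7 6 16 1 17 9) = [10, 7, 1, 16, 3, 18, 2, 6, 8, 0, 17, 11, 12, 13, 14, 15, 4, 9, 5] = (0 10 17 9)(1 7 6 2)(3 16 4)(5 18)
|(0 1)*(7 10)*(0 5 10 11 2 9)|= |(0 1 5 10 7 11 2 9)|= 8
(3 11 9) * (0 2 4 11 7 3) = [2, 1, 4, 7, 11, 5, 6, 3, 8, 0, 10, 9] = (0 2 4 11 9)(3 7)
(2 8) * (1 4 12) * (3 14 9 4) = (1 3 14 9 4 12)(2 8) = [0, 3, 8, 14, 12, 5, 6, 7, 2, 4, 10, 11, 1, 13, 9]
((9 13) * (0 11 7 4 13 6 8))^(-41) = (0 8 6 9 13 4 7 11)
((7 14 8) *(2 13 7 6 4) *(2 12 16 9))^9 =((2 13 7 14 8 6 4 12 16 9))^9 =(2 9 16 12 4 6 8 14 7 13)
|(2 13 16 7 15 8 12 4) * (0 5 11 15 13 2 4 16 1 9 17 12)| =35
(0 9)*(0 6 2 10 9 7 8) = (0 7 8)(2 10 9 6) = [7, 1, 10, 3, 4, 5, 2, 8, 0, 6, 9]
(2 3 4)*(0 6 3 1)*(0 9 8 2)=(0 6 3 4)(1 9 8 2)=[6, 9, 1, 4, 0, 5, 3, 7, 2, 8]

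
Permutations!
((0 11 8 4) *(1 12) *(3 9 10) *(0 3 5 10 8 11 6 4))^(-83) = (0 6 4 3 9 8)(1 12)(5 10)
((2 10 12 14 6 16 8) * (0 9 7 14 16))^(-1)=(0 6 14 7 9)(2 8 16 12 10)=((0 9 7 14 6)(2 10 12 16 8))^(-1)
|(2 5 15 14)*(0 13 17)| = |(0 13 17)(2 5 15 14)| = 12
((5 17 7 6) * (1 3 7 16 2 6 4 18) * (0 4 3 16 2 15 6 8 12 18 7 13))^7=((0 4 7 3 13)(1 16 15 6 5 17 2 8 12 18))^7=(0 7 13 4 3)(1 8 5 16 12 17 15 18 2 6)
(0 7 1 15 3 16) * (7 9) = (0 9 7 1 15 3 16) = [9, 15, 2, 16, 4, 5, 6, 1, 8, 7, 10, 11, 12, 13, 14, 3, 0]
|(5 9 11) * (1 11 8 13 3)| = 7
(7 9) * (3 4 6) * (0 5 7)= (0 5 7 9)(3 4 6)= [5, 1, 2, 4, 6, 7, 3, 9, 8, 0]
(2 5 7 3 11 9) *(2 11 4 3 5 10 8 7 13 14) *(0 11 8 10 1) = (0 11 9 8 7 5 13 14 2 1)(3 4) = [11, 0, 1, 4, 3, 13, 6, 5, 7, 8, 10, 9, 12, 14, 2]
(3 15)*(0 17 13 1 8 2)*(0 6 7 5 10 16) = (0 17 13 1 8 2 6 7 5 10 16)(3 15) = [17, 8, 6, 15, 4, 10, 7, 5, 2, 9, 16, 11, 12, 1, 14, 3, 0, 13]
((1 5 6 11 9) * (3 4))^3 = (1 11 5 9 6)(3 4)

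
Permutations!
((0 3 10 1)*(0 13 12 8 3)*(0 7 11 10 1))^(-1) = (0 10 11 7)(1 3 8 12 13)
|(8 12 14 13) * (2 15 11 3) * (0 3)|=|(0 3 2 15 11)(8 12 14 13)|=20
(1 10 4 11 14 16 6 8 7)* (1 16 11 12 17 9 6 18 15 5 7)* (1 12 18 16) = (1 10 4 18 15 5 7)(6 8 12 17 9)(11 14) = [0, 10, 2, 3, 18, 7, 8, 1, 12, 6, 4, 14, 17, 13, 11, 5, 16, 9, 15]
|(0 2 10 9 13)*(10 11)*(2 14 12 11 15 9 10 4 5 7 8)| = |(0 14 12 11 4 5 7 8 2 15 9 13)| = 12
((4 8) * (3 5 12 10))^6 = ((3 5 12 10)(4 8))^6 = (3 12)(5 10)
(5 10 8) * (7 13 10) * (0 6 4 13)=(0 6 4 13 10 8 5 7)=[6, 1, 2, 3, 13, 7, 4, 0, 5, 9, 8, 11, 12, 10]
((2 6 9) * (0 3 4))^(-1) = (0 4 3)(2 9 6)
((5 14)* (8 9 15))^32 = (8 15 9)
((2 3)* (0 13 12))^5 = ((0 13 12)(2 3))^5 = (0 12 13)(2 3)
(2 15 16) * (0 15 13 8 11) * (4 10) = (0 15 16 2 13 8 11)(4 10) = [15, 1, 13, 3, 10, 5, 6, 7, 11, 9, 4, 0, 12, 8, 14, 16, 2]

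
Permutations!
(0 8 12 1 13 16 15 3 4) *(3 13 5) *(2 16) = (0 8 12 1 5 3 4)(2 16 15 13) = [8, 5, 16, 4, 0, 3, 6, 7, 12, 9, 10, 11, 1, 2, 14, 13, 15]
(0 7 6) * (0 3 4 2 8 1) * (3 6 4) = (0 7 4 2 8 1) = [7, 0, 8, 3, 2, 5, 6, 4, 1]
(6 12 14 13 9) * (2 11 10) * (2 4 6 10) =[0, 1, 11, 3, 6, 5, 12, 7, 8, 10, 4, 2, 14, 9, 13] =(2 11)(4 6 12 14 13 9 10)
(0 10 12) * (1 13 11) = (0 10 12)(1 13 11) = [10, 13, 2, 3, 4, 5, 6, 7, 8, 9, 12, 1, 0, 11]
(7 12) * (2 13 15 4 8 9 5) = (2 13 15 4 8 9 5)(7 12) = [0, 1, 13, 3, 8, 2, 6, 12, 9, 5, 10, 11, 7, 15, 14, 4]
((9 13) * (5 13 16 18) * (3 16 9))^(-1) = ((3 16 18 5 13))^(-1) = (3 13 5 18 16)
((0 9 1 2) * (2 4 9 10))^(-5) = ((0 10 2)(1 4 9))^(-5) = (0 10 2)(1 4 9)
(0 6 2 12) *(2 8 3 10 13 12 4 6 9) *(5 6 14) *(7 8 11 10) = (0 9 2 4 14 5 6 11 10 13 12)(3 7 8) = [9, 1, 4, 7, 14, 6, 11, 8, 3, 2, 13, 10, 0, 12, 5]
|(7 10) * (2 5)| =|(2 5)(7 10)| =2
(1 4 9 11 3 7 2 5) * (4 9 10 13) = (1 9 11 3 7 2 5)(4 10 13) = [0, 9, 5, 7, 10, 1, 6, 2, 8, 11, 13, 3, 12, 4]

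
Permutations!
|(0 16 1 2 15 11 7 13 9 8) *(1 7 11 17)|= |(0 16 7 13 9 8)(1 2 15 17)|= 12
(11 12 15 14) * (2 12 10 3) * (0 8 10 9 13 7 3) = (0 8 10)(2 12 15 14 11 9 13 7 3) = [8, 1, 12, 2, 4, 5, 6, 3, 10, 13, 0, 9, 15, 7, 11, 14]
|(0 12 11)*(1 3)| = 6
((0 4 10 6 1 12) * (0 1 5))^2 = (12)(0 10 5 4 6)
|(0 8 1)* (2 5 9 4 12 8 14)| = 9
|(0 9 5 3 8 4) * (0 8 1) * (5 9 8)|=|(9)(0 8 4 5 3 1)|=6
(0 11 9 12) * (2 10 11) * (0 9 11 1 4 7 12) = (0 2 10 1 4 7 12 9) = [2, 4, 10, 3, 7, 5, 6, 12, 8, 0, 1, 11, 9]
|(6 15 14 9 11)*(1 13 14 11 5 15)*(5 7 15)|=8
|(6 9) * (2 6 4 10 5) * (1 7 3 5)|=9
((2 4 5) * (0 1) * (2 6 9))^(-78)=(2 5 9 4 6)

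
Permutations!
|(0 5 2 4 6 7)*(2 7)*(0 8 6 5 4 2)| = |(0 4 5 7 8 6)| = 6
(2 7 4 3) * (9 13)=(2 7 4 3)(9 13)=[0, 1, 7, 2, 3, 5, 6, 4, 8, 13, 10, 11, 12, 9]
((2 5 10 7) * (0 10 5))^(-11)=(0 10 7 2)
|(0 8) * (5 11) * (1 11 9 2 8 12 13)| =|(0 12 13 1 11 5 9 2 8)| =9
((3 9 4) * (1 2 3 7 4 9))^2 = ((9)(1 2 3)(4 7))^2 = (9)(1 3 2)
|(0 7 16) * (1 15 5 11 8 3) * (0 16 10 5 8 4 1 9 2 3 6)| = 30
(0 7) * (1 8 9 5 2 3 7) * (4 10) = [1, 8, 3, 7, 10, 2, 6, 0, 9, 5, 4] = (0 1 8 9 5 2 3 7)(4 10)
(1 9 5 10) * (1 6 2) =(1 9 5 10 6 2) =[0, 9, 1, 3, 4, 10, 2, 7, 8, 5, 6]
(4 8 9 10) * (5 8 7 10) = (4 7 10)(5 8 9) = [0, 1, 2, 3, 7, 8, 6, 10, 9, 5, 4]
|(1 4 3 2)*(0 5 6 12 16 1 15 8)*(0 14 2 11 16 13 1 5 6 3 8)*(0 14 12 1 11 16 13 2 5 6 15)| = |(0 15 14 5 3 16 6 1 4 8 12 2)(11 13)| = 12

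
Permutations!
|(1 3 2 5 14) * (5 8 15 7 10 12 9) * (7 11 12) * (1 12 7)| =|(1 3 2 8 15 11 7 10)(5 14 12 9)| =8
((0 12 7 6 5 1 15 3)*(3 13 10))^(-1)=((0 12 7 6 5 1 15 13 10 3))^(-1)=(0 3 10 13 15 1 5 6 7 12)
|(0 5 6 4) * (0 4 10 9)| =|(0 5 6 10 9)| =5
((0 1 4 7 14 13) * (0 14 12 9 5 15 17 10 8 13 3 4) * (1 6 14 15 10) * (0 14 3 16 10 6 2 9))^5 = ((0 2 9 5 6 3 4 7 12)(1 14 16 10 8 13 15 17))^5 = (0 3 2 4 9 7 5 12 6)(1 13 16 17 8 14 15 10)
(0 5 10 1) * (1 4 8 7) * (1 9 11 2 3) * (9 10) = (0 5 9 11 2 3 1)(4 8 7 10) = [5, 0, 3, 1, 8, 9, 6, 10, 7, 11, 4, 2]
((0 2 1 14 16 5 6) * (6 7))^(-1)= (0 6 7 5 16 14 1 2)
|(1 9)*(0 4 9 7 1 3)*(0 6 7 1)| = |(0 4 9 3 6 7)| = 6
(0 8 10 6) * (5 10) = (0 8 5 10 6) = [8, 1, 2, 3, 4, 10, 0, 7, 5, 9, 6]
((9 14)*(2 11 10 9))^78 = (2 9 11 14 10)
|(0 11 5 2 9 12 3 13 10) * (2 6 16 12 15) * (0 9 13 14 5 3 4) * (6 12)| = 70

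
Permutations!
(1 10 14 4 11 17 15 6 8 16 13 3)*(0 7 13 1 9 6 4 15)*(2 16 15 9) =(0 7 13 3 2 16 1 10 14 9 6 8 15 4 11 17) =[7, 10, 16, 2, 11, 5, 8, 13, 15, 6, 14, 17, 12, 3, 9, 4, 1, 0]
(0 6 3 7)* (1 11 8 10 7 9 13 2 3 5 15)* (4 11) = (0 6 5 15 1 4 11 8 10 7)(2 3 9 13) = [6, 4, 3, 9, 11, 15, 5, 0, 10, 13, 7, 8, 12, 2, 14, 1]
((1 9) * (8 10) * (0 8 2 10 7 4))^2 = ((0 8 7 4)(1 9)(2 10))^2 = (10)(0 7)(4 8)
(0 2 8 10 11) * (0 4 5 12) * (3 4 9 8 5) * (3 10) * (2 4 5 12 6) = (0 4 10 11 9 8 3 5 6 2 12) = [4, 1, 12, 5, 10, 6, 2, 7, 3, 8, 11, 9, 0]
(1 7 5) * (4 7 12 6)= (1 12 6 4 7 5)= [0, 12, 2, 3, 7, 1, 4, 5, 8, 9, 10, 11, 6]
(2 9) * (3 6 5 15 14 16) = (2 9)(3 6 5 15 14 16) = [0, 1, 9, 6, 4, 15, 5, 7, 8, 2, 10, 11, 12, 13, 16, 14, 3]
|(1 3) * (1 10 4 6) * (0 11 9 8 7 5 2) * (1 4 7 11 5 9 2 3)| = 18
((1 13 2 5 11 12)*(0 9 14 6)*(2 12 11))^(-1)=(0 6 14 9)(1 12 13)(2 5)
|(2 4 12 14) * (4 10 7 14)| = |(2 10 7 14)(4 12)| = 4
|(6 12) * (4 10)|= 2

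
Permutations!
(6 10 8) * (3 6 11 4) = (3 6 10 8 11 4) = [0, 1, 2, 6, 3, 5, 10, 7, 11, 9, 8, 4]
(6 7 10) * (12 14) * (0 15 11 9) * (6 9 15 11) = [11, 1, 2, 3, 4, 5, 7, 10, 8, 0, 9, 15, 14, 13, 12, 6] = (0 11 15 6 7 10 9)(12 14)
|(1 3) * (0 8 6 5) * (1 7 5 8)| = 10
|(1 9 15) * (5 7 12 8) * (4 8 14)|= 6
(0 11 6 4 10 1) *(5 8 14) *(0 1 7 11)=[0, 1, 2, 3, 10, 8, 4, 11, 14, 9, 7, 6, 12, 13, 5]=(4 10 7 11 6)(5 8 14)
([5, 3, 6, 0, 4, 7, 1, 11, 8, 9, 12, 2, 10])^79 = (0 3 1 6 2 11 7 5)(10 12)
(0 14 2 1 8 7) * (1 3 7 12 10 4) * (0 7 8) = [14, 0, 3, 8, 1, 5, 6, 7, 12, 9, 4, 11, 10, 13, 2] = (0 14 2 3 8 12 10 4 1)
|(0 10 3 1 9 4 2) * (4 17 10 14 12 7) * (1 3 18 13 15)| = |(0 14 12 7 4 2)(1 9 17 10 18 13 15)| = 42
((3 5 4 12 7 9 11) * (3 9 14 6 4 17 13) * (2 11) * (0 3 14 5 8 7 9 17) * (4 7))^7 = ((0 3 8 4 12 9 2 11 17 13 14 6 7 5))^7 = (0 11)(2 5)(3 17)(4 14)(6 12)(7 9)(8 13)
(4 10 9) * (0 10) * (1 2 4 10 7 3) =[7, 2, 4, 1, 0, 5, 6, 3, 8, 10, 9] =(0 7 3 1 2 4)(9 10)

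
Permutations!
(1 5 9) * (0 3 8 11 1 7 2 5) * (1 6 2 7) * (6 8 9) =(0 3 9 1)(2 5 6)(8 11) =[3, 0, 5, 9, 4, 6, 2, 7, 11, 1, 10, 8]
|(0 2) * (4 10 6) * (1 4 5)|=|(0 2)(1 4 10 6 5)|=10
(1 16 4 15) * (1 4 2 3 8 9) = [0, 16, 3, 8, 15, 5, 6, 7, 9, 1, 10, 11, 12, 13, 14, 4, 2] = (1 16 2 3 8 9)(4 15)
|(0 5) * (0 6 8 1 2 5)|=5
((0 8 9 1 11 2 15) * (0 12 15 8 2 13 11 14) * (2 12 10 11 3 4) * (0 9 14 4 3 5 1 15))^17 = ((0 12)(1 4 2 8 14 9 15 10 11 13 5))^17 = (0 12)(1 15 4 10 2 11 8 13 14 5 9)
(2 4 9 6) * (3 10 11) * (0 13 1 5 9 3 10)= (0 13 1 5 9 6 2 4 3)(10 11)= [13, 5, 4, 0, 3, 9, 2, 7, 8, 6, 11, 10, 12, 1]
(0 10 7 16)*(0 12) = (0 10 7 16 12) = [10, 1, 2, 3, 4, 5, 6, 16, 8, 9, 7, 11, 0, 13, 14, 15, 12]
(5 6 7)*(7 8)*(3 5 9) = (3 5 6 8 7 9) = [0, 1, 2, 5, 4, 6, 8, 9, 7, 3]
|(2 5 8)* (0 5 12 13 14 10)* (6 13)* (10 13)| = 14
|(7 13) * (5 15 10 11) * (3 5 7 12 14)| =|(3 5 15 10 11 7 13 12 14)| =9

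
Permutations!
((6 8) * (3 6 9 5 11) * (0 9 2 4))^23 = (0 6 9 8 5 2 11 4 3)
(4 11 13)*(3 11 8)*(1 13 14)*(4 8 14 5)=(1 13 8 3 11 5 4 14)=[0, 13, 2, 11, 14, 4, 6, 7, 3, 9, 10, 5, 12, 8, 1]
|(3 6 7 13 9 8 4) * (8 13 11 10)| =14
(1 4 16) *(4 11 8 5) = [0, 11, 2, 3, 16, 4, 6, 7, 5, 9, 10, 8, 12, 13, 14, 15, 1] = (1 11 8 5 4 16)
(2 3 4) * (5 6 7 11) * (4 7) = (2 3 7 11 5 6 4) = [0, 1, 3, 7, 2, 6, 4, 11, 8, 9, 10, 5]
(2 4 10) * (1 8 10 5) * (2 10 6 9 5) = (10)(1 8 6 9 5)(2 4) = [0, 8, 4, 3, 2, 1, 9, 7, 6, 5, 10]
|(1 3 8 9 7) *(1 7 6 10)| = |(1 3 8 9 6 10)| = 6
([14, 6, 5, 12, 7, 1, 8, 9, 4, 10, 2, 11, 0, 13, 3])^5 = [14, 9, 4, 12, 5, 7, 10, 1, 2, 6, 8, 11, 0, 13, 3]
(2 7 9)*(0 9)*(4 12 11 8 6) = (0 9 2 7)(4 12 11 8 6) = [9, 1, 7, 3, 12, 5, 4, 0, 6, 2, 10, 8, 11]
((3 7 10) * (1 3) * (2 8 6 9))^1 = ((1 3 7 10)(2 8 6 9))^1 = (1 3 7 10)(2 8 6 9)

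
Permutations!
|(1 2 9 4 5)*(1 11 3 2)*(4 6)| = 7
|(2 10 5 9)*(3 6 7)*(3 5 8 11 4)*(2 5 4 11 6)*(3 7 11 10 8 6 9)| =30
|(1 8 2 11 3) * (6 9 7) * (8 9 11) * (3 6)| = |(1 9 7 3)(2 8)(6 11)| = 4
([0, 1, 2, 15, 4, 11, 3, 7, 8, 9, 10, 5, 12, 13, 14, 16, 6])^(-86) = [0, 1, 2, 16, 4, 5, 15, 7, 8, 9, 10, 11, 12, 13, 14, 6, 3]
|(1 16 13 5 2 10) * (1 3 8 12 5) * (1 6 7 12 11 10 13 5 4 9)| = 20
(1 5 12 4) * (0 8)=(0 8)(1 5 12 4)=[8, 5, 2, 3, 1, 12, 6, 7, 0, 9, 10, 11, 4]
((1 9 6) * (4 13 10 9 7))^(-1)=((1 7 4 13 10 9 6))^(-1)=(1 6 9 10 13 4 7)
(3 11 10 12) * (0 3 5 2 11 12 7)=(0 3 12 5 2 11 10 7)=[3, 1, 11, 12, 4, 2, 6, 0, 8, 9, 7, 10, 5]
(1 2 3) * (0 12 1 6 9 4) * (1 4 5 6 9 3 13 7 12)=(0 1 2 13 7 12 4)(3 9 5 6)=[1, 2, 13, 9, 0, 6, 3, 12, 8, 5, 10, 11, 4, 7]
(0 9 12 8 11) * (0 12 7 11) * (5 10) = (0 9 7 11 12 8)(5 10) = [9, 1, 2, 3, 4, 10, 6, 11, 0, 7, 5, 12, 8]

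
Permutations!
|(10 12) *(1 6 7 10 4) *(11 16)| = |(1 6 7 10 12 4)(11 16)| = 6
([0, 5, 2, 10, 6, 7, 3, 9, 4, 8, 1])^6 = (1 6 9)(3 8 5)(4 7 10)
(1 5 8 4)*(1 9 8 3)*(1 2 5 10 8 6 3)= [0, 10, 5, 2, 9, 1, 3, 7, 4, 6, 8]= (1 10 8 4 9 6 3 2 5)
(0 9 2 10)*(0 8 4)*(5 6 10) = (0 9 2 5 6 10 8 4) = [9, 1, 5, 3, 0, 6, 10, 7, 4, 2, 8]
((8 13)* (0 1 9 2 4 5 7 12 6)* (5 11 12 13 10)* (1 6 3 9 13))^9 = (0 6)(1 10)(2 12)(3 4)(5 13)(7 8)(9 11)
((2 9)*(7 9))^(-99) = ((2 7 9))^(-99) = (9)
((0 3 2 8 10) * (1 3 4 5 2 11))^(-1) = (0 10 8 2 5 4)(1 11 3)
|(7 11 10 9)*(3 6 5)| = 12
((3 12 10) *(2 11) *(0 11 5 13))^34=((0 11 2 5 13)(3 12 10))^34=(0 13 5 2 11)(3 12 10)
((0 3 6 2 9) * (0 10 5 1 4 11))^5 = (0 10)(1 6)(2 4)(3 5)(9 11)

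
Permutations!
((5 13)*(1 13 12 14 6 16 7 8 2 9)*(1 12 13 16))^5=((1 16 7 8 2 9 12 14 6)(5 13))^5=(1 9 16 12 7 14 8 6 2)(5 13)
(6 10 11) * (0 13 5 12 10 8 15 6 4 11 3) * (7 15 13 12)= (0 12 10 3)(4 11)(5 7 15 6 8 13)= [12, 1, 2, 0, 11, 7, 8, 15, 13, 9, 3, 4, 10, 5, 14, 6]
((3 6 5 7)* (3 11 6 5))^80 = ((3 5 7 11 6))^80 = (11)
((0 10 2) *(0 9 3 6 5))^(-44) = ((0 10 2 9 3 6 5))^(-44) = (0 6 9 10 5 3 2)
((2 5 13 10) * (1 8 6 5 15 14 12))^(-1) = (1 12 14 15 2 10 13 5 6 8) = ((1 8 6 5 13 10 2 15 14 12))^(-1)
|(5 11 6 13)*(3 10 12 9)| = 4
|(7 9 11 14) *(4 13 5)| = 12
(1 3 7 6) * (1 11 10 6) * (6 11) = (1 3 7)(10 11) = [0, 3, 2, 7, 4, 5, 6, 1, 8, 9, 11, 10]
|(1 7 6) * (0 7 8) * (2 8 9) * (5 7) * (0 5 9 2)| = 6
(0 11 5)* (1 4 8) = (0 11 5)(1 4 8) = [11, 4, 2, 3, 8, 0, 6, 7, 1, 9, 10, 5]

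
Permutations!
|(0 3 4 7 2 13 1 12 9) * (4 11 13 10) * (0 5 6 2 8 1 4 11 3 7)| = 13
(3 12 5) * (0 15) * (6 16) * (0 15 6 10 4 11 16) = [6, 1, 2, 12, 11, 3, 0, 7, 8, 9, 4, 16, 5, 13, 14, 15, 10] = (0 6)(3 12 5)(4 11 16 10)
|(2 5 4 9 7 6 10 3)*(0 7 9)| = 8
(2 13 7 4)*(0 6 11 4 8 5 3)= (0 6 11 4 2 13 7 8 5 3)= [6, 1, 13, 0, 2, 3, 11, 8, 5, 9, 10, 4, 12, 7]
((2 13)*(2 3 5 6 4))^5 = ((2 13 3 5 6 4))^5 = (2 4 6 5 3 13)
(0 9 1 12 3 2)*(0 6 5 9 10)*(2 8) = (0 10)(1 12 3 8 2 6 5 9) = [10, 12, 6, 8, 4, 9, 5, 7, 2, 1, 0, 11, 3]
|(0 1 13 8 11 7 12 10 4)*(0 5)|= 10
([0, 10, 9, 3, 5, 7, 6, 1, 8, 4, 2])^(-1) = [0, 7, 10, 3, 9, 4, 6, 5, 8, 2, 1]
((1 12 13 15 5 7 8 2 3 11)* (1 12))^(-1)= ((2 3 11 12 13 15 5 7 8))^(-1)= (2 8 7 5 15 13 12 11 3)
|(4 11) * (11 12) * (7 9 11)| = |(4 12 7 9 11)| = 5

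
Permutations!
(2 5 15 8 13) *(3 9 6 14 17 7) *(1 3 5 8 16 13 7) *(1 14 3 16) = (1 16 13 2 8 7 5 15)(3 9 6)(14 17) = [0, 16, 8, 9, 4, 15, 3, 5, 7, 6, 10, 11, 12, 2, 17, 1, 13, 14]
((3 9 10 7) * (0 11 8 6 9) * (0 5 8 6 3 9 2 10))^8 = (0 11 6 2 10 7 9)(3 8 5)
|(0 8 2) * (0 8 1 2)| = 4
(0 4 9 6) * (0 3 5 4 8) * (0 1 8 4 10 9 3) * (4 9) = (0 9 6)(1 8)(3 5 10 4) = [9, 8, 2, 5, 3, 10, 0, 7, 1, 6, 4]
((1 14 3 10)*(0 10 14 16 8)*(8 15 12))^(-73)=((0 10 1 16 15 12 8)(3 14))^(-73)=(0 15 10 12 1 8 16)(3 14)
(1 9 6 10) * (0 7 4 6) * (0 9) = (0 7 4 6 10 1) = [7, 0, 2, 3, 6, 5, 10, 4, 8, 9, 1]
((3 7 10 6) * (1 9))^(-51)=(1 9)(3 7 10 6)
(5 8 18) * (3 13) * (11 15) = (3 13)(5 8 18)(11 15) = [0, 1, 2, 13, 4, 8, 6, 7, 18, 9, 10, 15, 12, 3, 14, 11, 16, 17, 5]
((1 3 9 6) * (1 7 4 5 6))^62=(1 9 3)(4 6)(5 7)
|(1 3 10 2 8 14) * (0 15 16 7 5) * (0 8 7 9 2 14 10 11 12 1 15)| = 36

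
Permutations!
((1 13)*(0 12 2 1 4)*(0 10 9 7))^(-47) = ((0 12 2 1 13 4 10 9 7))^(-47) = (0 9 4 1 12 7 10 13 2)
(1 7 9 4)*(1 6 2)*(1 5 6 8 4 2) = (1 7 9 2 5 6)(4 8) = [0, 7, 5, 3, 8, 6, 1, 9, 4, 2]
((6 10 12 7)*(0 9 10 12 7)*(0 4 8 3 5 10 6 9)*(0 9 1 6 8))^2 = ((0 9 8 3 5 10 7 1 6 12 4))^2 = (0 8 5 7 6 4 9 3 10 1 12)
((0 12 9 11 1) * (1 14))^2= (0 9 14)(1 12 11)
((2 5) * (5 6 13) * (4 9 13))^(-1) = (2 5 13 9 4 6) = ((2 6 4 9 13 5))^(-1)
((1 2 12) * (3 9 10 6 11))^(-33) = ((1 2 12)(3 9 10 6 11))^(-33) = (12)(3 10 11 9 6)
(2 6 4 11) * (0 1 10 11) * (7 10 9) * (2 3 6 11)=(0 1 9 7 10 2 11 3 6 4)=[1, 9, 11, 6, 0, 5, 4, 10, 8, 7, 2, 3]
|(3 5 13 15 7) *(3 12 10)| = |(3 5 13 15 7 12 10)| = 7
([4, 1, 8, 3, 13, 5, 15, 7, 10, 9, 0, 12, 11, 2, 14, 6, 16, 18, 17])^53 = (0 10 8 2 13 4)(6 15)(11 12)(17 18)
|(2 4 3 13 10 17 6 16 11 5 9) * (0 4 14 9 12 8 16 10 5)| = |(0 4 3 13 5 12 8 16 11)(2 14 9)(6 10 17)| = 9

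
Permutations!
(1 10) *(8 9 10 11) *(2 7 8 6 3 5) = (1 11 6 3 5 2 7 8 9 10) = [0, 11, 7, 5, 4, 2, 3, 8, 9, 10, 1, 6]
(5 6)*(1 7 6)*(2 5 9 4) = (1 7 6 9 4 2 5) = [0, 7, 5, 3, 2, 1, 9, 6, 8, 4]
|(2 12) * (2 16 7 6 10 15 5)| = 8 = |(2 12 16 7 6 10 15 5)|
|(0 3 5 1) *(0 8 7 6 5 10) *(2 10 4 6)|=|(0 3 4 6 5 1 8 7 2 10)|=10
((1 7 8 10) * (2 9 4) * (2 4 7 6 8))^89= ((1 6 8 10)(2 9 7))^89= (1 6 8 10)(2 7 9)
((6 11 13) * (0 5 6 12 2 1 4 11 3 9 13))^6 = (0 12 5 2 6 1 3 4 9 11 13)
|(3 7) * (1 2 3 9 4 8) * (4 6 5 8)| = 8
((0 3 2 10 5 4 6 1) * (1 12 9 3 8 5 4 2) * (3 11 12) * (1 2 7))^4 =((0 8 5 7 1)(2 10 4 6 3)(9 11 12))^4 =(0 1 7 5 8)(2 3 6 4 10)(9 11 12)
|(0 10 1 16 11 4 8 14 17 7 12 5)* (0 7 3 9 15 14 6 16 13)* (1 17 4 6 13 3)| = 33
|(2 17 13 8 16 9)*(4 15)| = 6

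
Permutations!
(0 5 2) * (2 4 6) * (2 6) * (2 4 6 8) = (0 5 6 8 2) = [5, 1, 0, 3, 4, 6, 8, 7, 2]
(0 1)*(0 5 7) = (0 1 5 7) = [1, 5, 2, 3, 4, 7, 6, 0]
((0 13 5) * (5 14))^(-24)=((0 13 14 5))^(-24)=(14)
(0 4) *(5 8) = (0 4)(5 8) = [4, 1, 2, 3, 0, 8, 6, 7, 5]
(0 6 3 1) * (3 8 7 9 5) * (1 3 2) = (0 6 8 7 9 5 2 1) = [6, 0, 1, 3, 4, 2, 8, 9, 7, 5]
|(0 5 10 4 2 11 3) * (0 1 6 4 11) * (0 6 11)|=|(0 5 10)(1 11 3)(2 6 4)|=3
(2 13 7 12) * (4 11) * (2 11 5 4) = (2 13 7 12 11)(4 5) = [0, 1, 13, 3, 5, 4, 6, 12, 8, 9, 10, 2, 11, 7]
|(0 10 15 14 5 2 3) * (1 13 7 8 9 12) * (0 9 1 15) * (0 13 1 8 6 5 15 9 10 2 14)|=10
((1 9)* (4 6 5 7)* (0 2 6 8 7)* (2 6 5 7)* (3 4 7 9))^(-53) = (0 6 9 1 3 4 8 2 5)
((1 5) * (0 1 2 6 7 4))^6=((0 1 5 2 6 7 4))^6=(0 4 7 6 2 5 1)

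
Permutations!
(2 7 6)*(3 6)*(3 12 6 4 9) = (2 7 12 6)(3 4 9) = [0, 1, 7, 4, 9, 5, 2, 12, 8, 3, 10, 11, 6]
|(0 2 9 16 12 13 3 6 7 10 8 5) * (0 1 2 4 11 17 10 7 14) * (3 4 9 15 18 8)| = 12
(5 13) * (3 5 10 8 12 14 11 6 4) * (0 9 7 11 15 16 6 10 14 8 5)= (0 9 7 11 10 5 13 14 15 16 6 4 3)(8 12)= [9, 1, 2, 0, 3, 13, 4, 11, 12, 7, 5, 10, 8, 14, 15, 16, 6]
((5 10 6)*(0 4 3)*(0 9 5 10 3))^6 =((0 4)(3 9 5)(6 10))^6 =(10)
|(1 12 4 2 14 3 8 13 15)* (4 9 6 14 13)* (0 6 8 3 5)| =8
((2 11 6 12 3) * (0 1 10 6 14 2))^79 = ((0 1 10 6 12 3)(2 11 14))^79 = (0 1 10 6 12 3)(2 11 14)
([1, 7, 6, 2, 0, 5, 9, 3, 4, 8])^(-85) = (0 6 1 9 7 8 3 4 2)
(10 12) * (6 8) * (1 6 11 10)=(1 6 8 11 10 12)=[0, 6, 2, 3, 4, 5, 8, 7, 11, 9, 12, 10, 1]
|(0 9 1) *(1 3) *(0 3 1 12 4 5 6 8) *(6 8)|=8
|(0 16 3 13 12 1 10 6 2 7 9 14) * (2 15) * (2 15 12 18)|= |(0 16 3 13 18 2 7 9 14)(1 10 6 12)|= 36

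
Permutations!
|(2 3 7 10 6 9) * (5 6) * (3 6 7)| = 3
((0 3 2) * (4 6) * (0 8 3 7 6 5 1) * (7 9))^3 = (0 6 1 7 5 9 4)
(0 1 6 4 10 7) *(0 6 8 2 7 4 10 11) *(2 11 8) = (0 1 2 7 6 10 4 8 11) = [1, 2, 7, 3, 8, 5, 10, 6, 11, 9, 4, 0]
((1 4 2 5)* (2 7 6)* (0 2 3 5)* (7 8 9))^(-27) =((0 2)(1 4 8 9 7 6 3 5))^(-27) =(0 2)(1 6 8 5 7 4 3 9)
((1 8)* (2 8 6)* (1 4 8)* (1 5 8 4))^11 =(1 6 2 5 8)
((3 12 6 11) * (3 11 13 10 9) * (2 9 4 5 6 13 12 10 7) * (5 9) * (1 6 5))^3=(1 13)(2 12)(3 9 4 10)(6 7)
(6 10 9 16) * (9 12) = [0, 1, 2, 3, 4, 5, 10, 7, 8, 16, 12, 11, 9, 13, 14, 15, 6] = (6 10 12 9 16)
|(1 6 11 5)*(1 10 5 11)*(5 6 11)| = 5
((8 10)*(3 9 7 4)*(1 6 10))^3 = (1 8 10 6)(3 4 7 9)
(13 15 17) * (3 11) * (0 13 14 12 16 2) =(0 13 15 17 14 12 16 2)(3 11) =[13, 1, 0, 11, 4, 5, 6, 7, 8, 9, 10, 3, 16, 15, 12, 17, 2, 14]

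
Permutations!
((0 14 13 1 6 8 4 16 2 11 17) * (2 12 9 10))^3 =((0 14 13 1 6 8 4 16 12 9 10 2 11 17))^3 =(0 1 4 9 11 14 6 16 10 17 13 8 12 2)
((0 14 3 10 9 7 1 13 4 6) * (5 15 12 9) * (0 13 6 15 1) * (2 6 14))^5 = (0 15 2 12 6 9 13 7 4)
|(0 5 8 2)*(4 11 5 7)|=|(0 7 4 11 5 8 2)|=7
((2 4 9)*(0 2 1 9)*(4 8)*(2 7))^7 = (0 2 4 7 8)(1 9)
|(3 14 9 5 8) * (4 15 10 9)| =|(3 14 4 15 10 9 5 8)| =8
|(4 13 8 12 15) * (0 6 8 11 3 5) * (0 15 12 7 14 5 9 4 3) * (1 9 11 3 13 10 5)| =14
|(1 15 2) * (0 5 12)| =3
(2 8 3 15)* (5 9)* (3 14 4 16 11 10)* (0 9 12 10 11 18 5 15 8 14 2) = [9, 1, 14, 8, 16, 12, 6, 7, 2, 15, 3, 11, 10, 13, 4, 0, 18, 17, 5] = (0 9 15)(2 14 4 16 18 5 12 10 3 8)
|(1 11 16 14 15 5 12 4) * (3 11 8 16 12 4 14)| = |(1 8 16 3 11 12 14 15 5 4)| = 10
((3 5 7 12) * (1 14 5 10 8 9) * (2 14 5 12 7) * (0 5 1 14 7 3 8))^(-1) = (0 10 3 7 2 5)(8 12 14 9)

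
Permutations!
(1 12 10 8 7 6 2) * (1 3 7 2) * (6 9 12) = (1 6)(2 3 7 9 12 10 8) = [0, 6, 3, 7, 4, 5, 1, 9, 2, 12, 8, 11, 10]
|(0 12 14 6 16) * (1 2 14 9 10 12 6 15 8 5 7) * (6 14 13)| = |(0 14 15 8 5 7 1 2 13 6 16)(9 10 12)| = 33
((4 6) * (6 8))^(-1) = ((4 8 6))^(-1) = (4 6 8)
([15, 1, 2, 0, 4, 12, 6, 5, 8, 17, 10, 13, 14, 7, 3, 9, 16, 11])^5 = [13, 1, 2, 11, 4, 15, 6, 0, 8, 5, 10, 14, 9, 3, 17, 7, 16, 12]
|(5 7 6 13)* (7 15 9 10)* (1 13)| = 8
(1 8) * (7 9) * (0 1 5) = (0 1 8 5)(7 9) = [1, 8, 2, 3, 4, 0, 6, 9, 5, 7]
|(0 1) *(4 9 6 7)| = |(0 1)(4 9 6 7)| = 4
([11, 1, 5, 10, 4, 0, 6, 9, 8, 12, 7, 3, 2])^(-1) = [5, 1, 12, 11, 4, 2, 6, 10, 8, 7, 3, 0, 9]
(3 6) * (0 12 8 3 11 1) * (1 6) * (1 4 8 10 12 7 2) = (0 7 2 1)(3 4 8)(6 11)(10 12) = [7, 0, 1, 4, 8, 5, 11, 2, 3, 9, 12, 6, 10]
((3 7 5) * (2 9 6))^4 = (2 9 6)(3 7 5)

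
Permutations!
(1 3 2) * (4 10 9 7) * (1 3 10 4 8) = (1 10 9 7 8)(2 3) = [0, 10, 3, 2, 4, 5, 6, 8, 1, 7, 9]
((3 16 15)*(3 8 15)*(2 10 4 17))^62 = (2 4)(10 17)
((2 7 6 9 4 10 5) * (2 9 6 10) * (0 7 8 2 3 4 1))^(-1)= ((0 7 10 5 9 1)(2 8)(3 4))^(-1)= (0 1 9 5 10 7)(2 8)(3 4)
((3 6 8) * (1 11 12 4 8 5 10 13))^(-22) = (1 10 6 8 12)(3 4 11 13 5)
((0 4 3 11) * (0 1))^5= (11)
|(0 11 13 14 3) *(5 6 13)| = 7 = |(0 11 5 6 13 14 3)|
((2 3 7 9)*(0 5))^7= ((0 5)(2 3 7 9))^7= (0 5)(2 9 7 3)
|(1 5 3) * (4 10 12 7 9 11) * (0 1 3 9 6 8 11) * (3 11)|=|(0 1 5 9)(3 11 4 10 12 7 6 8)|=8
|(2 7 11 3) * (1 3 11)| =|(11)(1 3 2 7)| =4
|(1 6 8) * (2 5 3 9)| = 12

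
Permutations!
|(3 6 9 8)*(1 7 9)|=6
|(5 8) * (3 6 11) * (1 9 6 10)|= |(1 9 6 11 3 10)(5 8)|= 6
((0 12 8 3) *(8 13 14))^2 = ((0 12 13 14 8 3))^2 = (0 13 8)(3 12 14)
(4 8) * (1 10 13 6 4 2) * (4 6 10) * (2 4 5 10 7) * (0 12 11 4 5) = (0 12 11 4 8 5 10 13 7 2 1) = [12, 0, 1, 3, 8, 10, 6, 2, 5, 9, 13, 4, 11, 7]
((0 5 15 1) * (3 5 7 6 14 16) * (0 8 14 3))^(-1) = (0 16 14 8 1 15 5 3 6 7)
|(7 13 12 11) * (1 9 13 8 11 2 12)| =|(1 9 13)(2 12)(7 8 11)| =6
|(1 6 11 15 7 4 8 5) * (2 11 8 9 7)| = 12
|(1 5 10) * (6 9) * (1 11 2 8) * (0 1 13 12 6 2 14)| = 6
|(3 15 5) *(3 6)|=4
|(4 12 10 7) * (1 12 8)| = 6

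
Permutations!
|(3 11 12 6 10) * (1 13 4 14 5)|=|(1 13 4 14 5)(3 11 12 6 10)|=5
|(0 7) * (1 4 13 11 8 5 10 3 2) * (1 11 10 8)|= |(0 7)(1 4 13 10 3 2 11)(5 8)|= 14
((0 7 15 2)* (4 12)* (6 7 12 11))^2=(0 4 6 15)(2 12 11 7)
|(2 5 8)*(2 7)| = |(2 5 8 7)| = 4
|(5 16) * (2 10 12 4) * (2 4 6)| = 4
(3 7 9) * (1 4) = (1 4)(3 7 9) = [0, 4, 2, 7, 1, 5, 6, 9, 8, 3]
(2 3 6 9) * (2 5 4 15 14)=(2 3 6 9 5 4 15 14)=[0, 1, 3, 6, 15, 4, 9, 7, 8, 5, 10, 11, 12, 13, 2, 14]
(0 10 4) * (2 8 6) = (0 10 4)(2 8 6) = [10, 1, 8, 3, 0, 5, 2, 7, 6, 9, 4]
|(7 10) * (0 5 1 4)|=4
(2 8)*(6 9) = [0, 1, 8, 3, 4, 5, 9, 7, 2, 6] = (2 8)(6 9)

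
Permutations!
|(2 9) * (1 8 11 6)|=|(1 8 11 6)(2 9)|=4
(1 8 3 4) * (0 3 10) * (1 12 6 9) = (0 3 4 12 6 9 1 8 10) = [3, 8, 2, 4, 12, 5, 9, 7, 10, 1, 0, 11, 6]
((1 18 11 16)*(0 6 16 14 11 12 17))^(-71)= (0 17 12 18 1 16 6)(11 14)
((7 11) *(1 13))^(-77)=(1 13)(7 11)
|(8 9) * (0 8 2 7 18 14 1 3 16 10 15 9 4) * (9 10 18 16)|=24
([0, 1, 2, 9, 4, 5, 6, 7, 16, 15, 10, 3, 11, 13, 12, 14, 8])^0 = [0, 1, 2, 3, 4, 5, 6, 7, 8, 9, 10, 11, 12, 13, 14, 15, 16]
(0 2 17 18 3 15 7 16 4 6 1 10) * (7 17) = (0 2 7 16 4 6 1 10)(3 15 17 18) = [2, 10, 7, 15, 6, 5, 1, 16, 8, 9, 0, 11, 12, 13, 14, 17, 4, 18, 3]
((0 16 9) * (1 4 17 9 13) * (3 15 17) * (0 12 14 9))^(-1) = (0 17 15 3 4 1 13 16)(9 14 12)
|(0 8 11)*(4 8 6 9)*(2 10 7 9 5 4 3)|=|(0 6 5 4 8 11)(2 10 7 9 3)|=30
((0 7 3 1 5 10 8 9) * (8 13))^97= (0 8 10 1 7 9 13 5 3)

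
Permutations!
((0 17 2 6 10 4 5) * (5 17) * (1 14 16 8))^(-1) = (0 5)(1 8 16 14)(2 17 4 10 6)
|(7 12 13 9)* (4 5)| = 4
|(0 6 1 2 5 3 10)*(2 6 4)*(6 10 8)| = |(0 4 2 5 3 8 6 1 10)| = 9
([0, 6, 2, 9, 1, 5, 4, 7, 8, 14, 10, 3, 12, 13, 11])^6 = (3 14)(9 11)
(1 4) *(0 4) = (0 4 1) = [4, 0, 2, 3, 1]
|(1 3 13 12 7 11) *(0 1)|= |(0 1 3 13 12 7 11)|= 7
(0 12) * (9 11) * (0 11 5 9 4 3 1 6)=[12, 6, 2, 1, 3, 9, 0, 7, 8, 5, 10, 4, 11]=(0 12 11 4 3 1 6)(5 9)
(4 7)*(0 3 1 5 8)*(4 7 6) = (0 3 1 5 8)(4 6) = [3, 5, 2, 1, 6, 8, 4, 7, 0]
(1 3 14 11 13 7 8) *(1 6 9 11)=(1 3 14)(6 9 11 13 7 8)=[0, 3, 2, 14, 4, 5, 9, 8, 6, 11, 10, 13, 12, 7, 1]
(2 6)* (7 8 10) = [0, 1, 6, 3, 4, 5, 2, 8, 10, 9, 7] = (2 6)(7 8 10)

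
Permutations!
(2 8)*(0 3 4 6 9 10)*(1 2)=[3, 2, 8, 4, 6, 5, 9, 7, 1, 10, 0]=(0 3 4 6 9 10)(1 2 8)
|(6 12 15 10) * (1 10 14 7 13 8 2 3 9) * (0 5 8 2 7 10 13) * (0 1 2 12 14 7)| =|(0 5 8)(1 13 12 15 7)(2 3 9)(6 14 10)| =15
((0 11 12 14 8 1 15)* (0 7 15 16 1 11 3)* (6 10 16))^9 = ((0 3)(1 6 10 16)(7 15)(8 11 12 14))^9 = (0 3)(1 6 10 16)(7 15)(8 11 12 14)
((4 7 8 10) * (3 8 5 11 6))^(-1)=((3 8 10 4 7 5 11 6))^(-1)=(3 6 11 5 7 4 10 8)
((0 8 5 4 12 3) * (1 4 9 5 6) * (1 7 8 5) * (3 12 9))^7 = (12)(0 5 3)(1 4 9)(6 7 8) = ((12)(0 5 3)(1 4 9)(6 7 8))^7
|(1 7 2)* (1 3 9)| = |(1 7 2 3 9)| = 5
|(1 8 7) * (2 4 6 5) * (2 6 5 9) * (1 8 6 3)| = 14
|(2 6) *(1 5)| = |(1 5)(2 6)| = 2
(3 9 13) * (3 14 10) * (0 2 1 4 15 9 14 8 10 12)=(0 2 1 4 15 9 13 8 10 3 14 12)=[2, 4, 1, 14, 15, 5, 6, 7, 10, 13, 3, 11, 0, 8, 12, 9]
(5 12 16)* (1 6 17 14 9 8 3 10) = (1 6 17 14 9 8 3 10)(5 12 16) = [0, 6, 2, 10, 4, 12, 17, 7, 3, 8, 1, 11, 16, 13, 9, 15, 5, 14]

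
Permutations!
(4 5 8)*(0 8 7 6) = (0 8 4 5 7 6) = [8, 1, 2, 3, 5, 7, 0, 6, 4]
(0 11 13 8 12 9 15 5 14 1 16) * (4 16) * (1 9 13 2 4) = [11, 1, 4, 3, 16, 14, 6, 7, 12, 15, 10, 2, 13, 8, 9, 5, 0] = (0 11 2 4 16)(5 14 9 15)(8 12 13)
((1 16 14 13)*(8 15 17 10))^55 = (1 13 14 16)(8 10 17 15)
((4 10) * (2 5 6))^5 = (2 6 5)(4 10)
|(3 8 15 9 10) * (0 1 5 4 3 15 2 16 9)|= |(0 1 5 4 3 8 2 16 9 10 15)|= 11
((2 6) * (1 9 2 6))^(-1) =((1 9 2))^(-1) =(1 2 9)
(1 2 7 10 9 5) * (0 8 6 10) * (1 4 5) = (0 8 6 10 9 1 2 7)(4 5) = [8, 2, 7, 3, 5, 4, 10, 0, 6, 1, 9]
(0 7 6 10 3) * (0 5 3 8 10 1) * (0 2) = (0 7 6 1 2)(3 5)(8 10) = [7, 2, 0, 5, 4, 3, 1, 6, 10, 9, 8]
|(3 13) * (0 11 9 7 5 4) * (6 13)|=|(0 11 9 7 5 4)(3 6 13)|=6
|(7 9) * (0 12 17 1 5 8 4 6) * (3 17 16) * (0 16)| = 8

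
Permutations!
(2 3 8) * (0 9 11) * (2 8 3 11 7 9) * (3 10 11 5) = (0 2 5 3 10 11)(7 9) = [2, 1, 5, 10, 4, 3, 6, 9, 8, 7, 11, 0]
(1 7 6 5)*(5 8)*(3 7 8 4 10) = (1 8 5)(3 7 6 4 10) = [0, 8, 2, 7, 10, 1, 4, 6, 5, 9, 3]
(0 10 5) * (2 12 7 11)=[10, 1, 12, 3, 4, 0, 6, 11, 8, 9, 5, 2, 7]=(0 10 5)(2 12 7 11)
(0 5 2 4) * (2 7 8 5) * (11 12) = (0 2 4)(5 7 8)(11 12) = [2, 1, 4, 3, 0, 7, 6, 8, 5, 9, 10, 12, 11]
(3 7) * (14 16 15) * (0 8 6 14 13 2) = (0 8 6 14 16 15 13 2)(3 7) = [8, 1, 0, 7, 4, 5, 14, 3, 6, 9, 10, 11, 12, 2, 16, 13, 15]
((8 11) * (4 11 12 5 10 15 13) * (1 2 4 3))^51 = ((1 2 4 11 8 12 5 10 15 13 3))^51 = (1 10 11 3 5 4 13 12 2 15 8)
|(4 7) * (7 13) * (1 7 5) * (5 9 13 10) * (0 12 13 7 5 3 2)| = 18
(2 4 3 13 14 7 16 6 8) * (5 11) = (2 4 3 13 14 7 16 6 8)(5 11) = [0, 1, 4, 13, 3, 11, 8, 16, 2, 9, 10, 5, 12, 14, 7, 15, 6]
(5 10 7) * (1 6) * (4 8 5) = (1 6)(4 8 5 10 7) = [0, 6, 2, 3, 8, 10, 1, 4, 5, 9, 7]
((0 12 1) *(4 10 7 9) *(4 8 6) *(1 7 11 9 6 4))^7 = (0 7 1 12 6)(4 11 8 10 9)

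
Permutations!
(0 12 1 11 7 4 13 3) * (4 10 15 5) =(0 12 1 11 7 10 15 5 4 13 3) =[12, 11, 2, 0, 13, 4, 6, 10, 8, 9, 15, 7, 1, 3, 14, 5]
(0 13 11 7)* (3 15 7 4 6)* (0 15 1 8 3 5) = (0 13 11 4 6 5)(1 8 3)(7 15) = [13, 8, 2, 1, 6, 0, 5, 15, 3, 9, 10, 4, 12, 11, 14, 7]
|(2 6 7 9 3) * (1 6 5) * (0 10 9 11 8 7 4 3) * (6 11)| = 9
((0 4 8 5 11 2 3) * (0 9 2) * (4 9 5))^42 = (11)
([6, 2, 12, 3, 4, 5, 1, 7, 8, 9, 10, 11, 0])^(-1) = [12, 6, 1, 3, 4, 5, 0, 7, 8, 9, 10, 11, 2]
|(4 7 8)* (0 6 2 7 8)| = 4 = |(0 6 2 7)(4 8)|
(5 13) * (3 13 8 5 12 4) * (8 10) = (3 13 12 4)(5 10 8) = [0, 1, 2, 13, 3, 10, 6, 7, 5, 9, 8, 11, 4, 12]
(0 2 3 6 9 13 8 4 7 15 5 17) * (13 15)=(0 2 3 6 9 15 5 17)(4 7 13 8)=[2, 1, 3, 6, 7, 17, 9, 13, 4, 15, 10, 11, 12, 8, 14, 5, 16, 0]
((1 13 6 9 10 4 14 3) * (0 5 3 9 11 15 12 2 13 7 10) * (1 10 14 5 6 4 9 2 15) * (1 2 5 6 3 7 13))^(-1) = (0 9 10 3)(1 2 11 6 4 13)(5 14 7)(12 15)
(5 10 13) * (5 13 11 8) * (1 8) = (13)(1 8 5 10 11) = [0, 8, 2, 3, 4, 10, 6, 7, 5, 9, 11, 1, 12, 13]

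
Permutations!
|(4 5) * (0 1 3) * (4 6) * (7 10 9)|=|(0 1 3)(4 5 6)(7 10 9)|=3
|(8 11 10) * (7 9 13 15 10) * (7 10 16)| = |(7 9 13 15 16)(8 11 10)| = 15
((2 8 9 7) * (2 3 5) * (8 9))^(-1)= (2 5 3 7 9)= ((2 9 7 3 5))^(-1)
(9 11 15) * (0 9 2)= [9, 1, 0, 3, 4, 5, 6, 7, 8, 11, 10, 15, 12, 13, 14, 2]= (0 9 11 15 2)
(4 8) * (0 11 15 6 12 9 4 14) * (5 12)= [11, 1, 2, 3, 8, 12, 5, 7, 14, 4, 10, 15, 9, 13, 0, 6]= (0 11 15 6 5 12 9 4 8 14)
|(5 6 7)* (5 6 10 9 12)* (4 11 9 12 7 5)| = 8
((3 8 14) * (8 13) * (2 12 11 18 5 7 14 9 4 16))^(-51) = (2 12 11 18 5 7 14 3 13 8 9 4 16)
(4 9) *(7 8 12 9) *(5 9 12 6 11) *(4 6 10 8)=(12)(4 7)(5 9 6 11)(8 10)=[0, 1, 2, 3, 7, 9, 11, 4, 10, 6, 8, 5, 12]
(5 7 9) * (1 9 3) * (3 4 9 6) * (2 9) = (1 6 3)(2 9 5 7 4) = [0, 6, 9, 1, 2, 7, 3, 4, 8, 5]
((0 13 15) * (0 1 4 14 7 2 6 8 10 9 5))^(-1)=((0 13 15 1 4 14 7 2 6 8 10 9 5))^(-1)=(0 5 9 10 8 6 2 7 14 4 1 15 13)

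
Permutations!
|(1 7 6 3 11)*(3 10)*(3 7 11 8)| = 6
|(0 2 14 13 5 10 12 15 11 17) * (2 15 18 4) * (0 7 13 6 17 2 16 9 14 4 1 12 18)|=17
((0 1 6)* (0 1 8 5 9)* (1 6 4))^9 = (0 8 5 9)(1 4) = ((0 8 5 9)(1 4))^9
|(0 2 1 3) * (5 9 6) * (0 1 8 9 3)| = |(0 2 8 9 6 5 3 1)| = 8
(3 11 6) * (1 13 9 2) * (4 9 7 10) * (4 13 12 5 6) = [0, 12, 1, 11, 9, 6, 3, 10, 8, 2, 13, 4, 5, 7] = (1 12 5 6 3 11 4 9 2)(7 10 13)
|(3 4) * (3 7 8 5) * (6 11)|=|(3 4 7 8 5)(6 11)|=10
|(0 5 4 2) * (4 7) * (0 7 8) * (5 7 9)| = |(0 7 4 2 9 5 8)| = 7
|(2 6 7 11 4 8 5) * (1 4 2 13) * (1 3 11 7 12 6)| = |(1 4 8 5 13 3 11 2)(6 12)| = 8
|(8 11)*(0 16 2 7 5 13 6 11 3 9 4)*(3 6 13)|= 24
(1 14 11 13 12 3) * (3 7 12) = [0, 14, 2, 1, 4, 5, 6, 12, 8, 9, 10, 13, 7, 3, 11] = (1 14 11 13 3)(7 12)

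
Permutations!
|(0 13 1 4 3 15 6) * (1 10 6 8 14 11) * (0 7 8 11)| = 35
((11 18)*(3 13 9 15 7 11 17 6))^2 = (3 9 7 18 6 13 15 11 17)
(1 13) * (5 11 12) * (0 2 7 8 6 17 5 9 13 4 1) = (0 2 7 8 6 17 5 11 12 9 13)(1 4) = [2, 4, 7, 3, 1, 11, 17, 8, 6, 13, 10, 12, 9, 0, 14, 15, 16, 5]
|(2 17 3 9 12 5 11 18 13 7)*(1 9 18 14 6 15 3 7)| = 33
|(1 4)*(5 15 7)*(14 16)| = 6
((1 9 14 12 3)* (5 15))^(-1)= (1 3 12 14 9)(5 15)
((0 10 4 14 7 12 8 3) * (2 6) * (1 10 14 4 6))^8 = (0 7 8)(3 14 12)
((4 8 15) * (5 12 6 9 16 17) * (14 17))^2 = ((4 8 15)(5 12 6 9 16 14 17))^2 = (4 15 8)(5 6 16 17 12 9 14)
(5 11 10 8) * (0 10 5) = (0 10 8)(5 11) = [10, 1, 2, 3, 4, 11, 6, 7, 0, 9, 8, 5]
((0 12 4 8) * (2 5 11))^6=(0 4)(8 12)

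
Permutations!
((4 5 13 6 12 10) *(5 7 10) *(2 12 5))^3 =(13)(2 12)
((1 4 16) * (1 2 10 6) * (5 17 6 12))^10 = (1 4 16 2 10 12 5 17 6)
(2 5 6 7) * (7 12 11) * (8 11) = [0, 1, 5, 3, 4, 6, 12, 2, 11, 9, 10, 7, 8] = (2 5 6 12 8 11 7)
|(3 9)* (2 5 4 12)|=4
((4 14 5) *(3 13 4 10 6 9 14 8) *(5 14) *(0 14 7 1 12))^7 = (0 7 12 14 1)(3 8 4 13)(5 9 6 10)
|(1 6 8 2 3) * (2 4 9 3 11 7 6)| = 9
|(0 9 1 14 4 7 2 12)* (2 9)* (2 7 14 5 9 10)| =30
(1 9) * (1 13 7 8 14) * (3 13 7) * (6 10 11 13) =[0, 9, 2, 6, 4, 5, 10, 8, 14, 7, 11, 13, 12, 3, 1] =(1 9 7 8 14)(3 6 10 11 13)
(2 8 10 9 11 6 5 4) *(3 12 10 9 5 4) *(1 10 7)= (1 10 5 3 12 7)(2 8 9 11 6 4)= [0, 10, 8, 12, 2, 3, 4, 1, 9, 11, 5, 6, 7]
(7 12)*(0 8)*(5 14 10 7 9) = (0 8)(5 14 10 7 12 9) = [8, 1, 2, 3, 4, 14, 6, 12, 0, 5, 7, 11, 9, 13, 10]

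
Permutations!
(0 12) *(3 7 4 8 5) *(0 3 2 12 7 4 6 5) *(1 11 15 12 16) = (0 7 6 5 2 16 1 11 15 12 3 4 8) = [7, 11, 16, 4, 8, 2, 5, 6, 0, 9, 10, 15, 3, 13, 14, 12, 1]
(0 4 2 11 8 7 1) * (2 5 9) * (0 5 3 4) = (1 5 9 2 11 8 7)(3 4) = [0, 5, 11, 4, 3, 9, 6, 1, 7, 2, 10, 8]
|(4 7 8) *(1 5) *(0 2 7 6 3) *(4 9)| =8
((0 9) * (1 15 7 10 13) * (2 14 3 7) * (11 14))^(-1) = ((0 9)(1 15 2 11 14 3 7 10 13))^(-1) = (0 9)(1 13 10 7 3 14 11 2 15)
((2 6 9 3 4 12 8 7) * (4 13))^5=((2 6 9 3 13 4 12 8 7))^5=(2 4 6 12 9 8 3 7 13)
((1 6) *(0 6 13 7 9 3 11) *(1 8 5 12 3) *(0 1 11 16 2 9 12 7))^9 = ((0 6 8 5 7 12 3 16 2 9 11 1 13))^9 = (0 9 12 6 11 3 8 1 16 5 13 2 7)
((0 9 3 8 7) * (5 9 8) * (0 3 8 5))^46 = ((0 5 9 8 7 3))^46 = (0 7 9)(3 8 5)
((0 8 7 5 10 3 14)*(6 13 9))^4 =(0 10 8 3 7 14 5)(6 13 9)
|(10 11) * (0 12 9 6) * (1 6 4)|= |(0 12 9 4 1 6)(10 11)|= 6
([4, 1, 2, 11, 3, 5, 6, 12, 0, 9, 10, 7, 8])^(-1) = [8, 1, 2, 4, 0, 5, 6, 11, 12, 9, 10, 3, 7]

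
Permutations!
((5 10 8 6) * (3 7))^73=((3 7)(5 10 8 6))^73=(3 7)(5 10 8 6)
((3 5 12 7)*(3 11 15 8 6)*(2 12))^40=(2 15 5 11 3 7 6 12 8)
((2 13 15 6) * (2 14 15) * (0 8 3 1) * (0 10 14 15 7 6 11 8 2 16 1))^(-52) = (16)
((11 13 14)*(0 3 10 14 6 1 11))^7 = (0 14 10 3)(1 6 13 11) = ((0 3 10 14)(1 11 13 6))^7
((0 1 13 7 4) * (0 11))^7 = ((0 1 13 7 4 11))^7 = (0 1 13 7 4 11)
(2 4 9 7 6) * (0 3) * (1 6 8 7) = [3, 6, 4, 0, 9, 5, 2, 8, 7, 1] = (0 3)(1 6 2 4 9)(7 8)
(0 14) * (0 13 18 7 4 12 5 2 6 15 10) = (0 14 13 18 7 4 12 5 2 6 15 10) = [14, 1, 6, 3, 12, 2, 15, 4, 8, 9, 0, 11, 5, 18, 13, 10, 16, 17, 7]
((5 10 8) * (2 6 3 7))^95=((2 6 3 7)(5 10 8))^95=(2 7 3 6)(5 8 10)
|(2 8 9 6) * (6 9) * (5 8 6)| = 2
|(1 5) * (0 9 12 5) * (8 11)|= |(0 9 12 5 1)(8 11)|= 10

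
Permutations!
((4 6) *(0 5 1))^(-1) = ((0 5 1)(4 6))^(-1) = (0 1 5)(4 6)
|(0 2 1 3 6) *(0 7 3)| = 3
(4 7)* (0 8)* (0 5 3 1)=[8, 0, 2, 1, 7, 3, 6, 4, 5]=(0 8 5 3 1)(4 7)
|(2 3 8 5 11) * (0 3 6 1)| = 8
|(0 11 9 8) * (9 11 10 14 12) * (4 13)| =6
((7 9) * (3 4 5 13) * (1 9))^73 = (1 9 7)(3 4 5 13)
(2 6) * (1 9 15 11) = [0, 9, 6, 3, 4, 5, 2, 7, 8, 15, 10, 1, 12, 13, 14, 11] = (1 9 15 11)(2 6)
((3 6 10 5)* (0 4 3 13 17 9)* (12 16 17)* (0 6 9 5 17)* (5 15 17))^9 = (0 16 12 13 5 10 6 9 3 4)(15 17)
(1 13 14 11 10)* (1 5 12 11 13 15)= [0, 15, 2, 3, 4, 12, 6, 7, 8, 9, 5, 10, 11, 14, 13, 1]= (1 15)(5 12 11 10)(13 14)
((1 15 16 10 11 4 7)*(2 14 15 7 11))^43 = ((1 7)(2 14 15 16 10)(4 11))^43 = (1 7)(2 16 14 10 15)(4 11)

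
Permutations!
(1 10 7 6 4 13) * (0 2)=(0 2)(1 10 7 6 4 13)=[2, 10, 0, 3, 13, 5, 4, 6, 8, 9, 7, 11, 12, 1]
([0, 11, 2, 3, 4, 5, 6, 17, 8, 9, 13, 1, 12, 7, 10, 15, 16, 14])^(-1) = (1 11)(7 13 10 14 17)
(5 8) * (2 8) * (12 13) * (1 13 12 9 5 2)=(1 13 9 5)(2 8)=[0, 13, 8, 3, 4, 1, 6, 7, 2, 5, 10, 11, 12, 9]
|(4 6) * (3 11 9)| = |(3 11 9)(4 6)| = 6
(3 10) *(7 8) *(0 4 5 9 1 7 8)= (0 4 5 9 1 7)(3 10)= [4, 7, 2, 10, 5, 9, 6, 0, 8, 1, 3]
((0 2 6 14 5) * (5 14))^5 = ((14)(0 2 6 5))^5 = (14)(0 2 6 5)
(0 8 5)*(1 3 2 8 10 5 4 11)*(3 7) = [10, 7, 8, 2, 11, 0, 6, 3, 4, 9, 5, 1] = (0 10 5)(1 7 3 2 8 4 11)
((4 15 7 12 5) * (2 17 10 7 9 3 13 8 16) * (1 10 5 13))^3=((1 10 7 12 13 8 16 2 17 5 4 15 9 3))^3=(1 12 16 5 9 10 13 2 4 3 7 8 17 15)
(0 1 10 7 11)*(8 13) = [1, 10, 2, 3, 4, 5, 6, 11, 13, 9, 7, 0, 12, 8] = (0 1 10 7 11)(8 13)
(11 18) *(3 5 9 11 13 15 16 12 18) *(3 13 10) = [0, 1, 2, 5, 4, 9, 6, 7, 8, 11, 3, 13, 18, 15, 14, 16, 12, 17, 10] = (3 5 9 11 13 15 16 12 18 10)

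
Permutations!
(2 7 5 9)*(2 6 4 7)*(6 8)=(4 7 5 9 8 6)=[0, 1, 2, 3, 7, 9, 4, 5, 6, 8]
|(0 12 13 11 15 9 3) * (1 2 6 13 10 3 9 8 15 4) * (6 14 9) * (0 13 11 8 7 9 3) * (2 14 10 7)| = |(0 12 7 9 6 11 4 1 14 3 13 8 15 2 10)| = 15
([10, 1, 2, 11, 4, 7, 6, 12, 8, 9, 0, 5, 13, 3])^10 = (3 12 5)(7 11 13)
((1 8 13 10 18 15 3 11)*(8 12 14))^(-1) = ((1 12 14 8 13 10 18 15 3 11))^(-1) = (1 11 3 15 18 10 13 8 14 12)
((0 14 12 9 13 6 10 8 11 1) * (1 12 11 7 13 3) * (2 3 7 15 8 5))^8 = ((0 14 11 12 9 7 13 6 10 5 2 3 1)(8 15))^8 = (15)(0 10 12 3 13 14 5 9 1 6 11 2 7)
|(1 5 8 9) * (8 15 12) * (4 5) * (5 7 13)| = 9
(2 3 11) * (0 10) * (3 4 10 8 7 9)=(0 8 7 9 3 11 2 4 10)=[8, 1, 4, 11, 10, 5, 6, 9, 7, 3, 0, 2]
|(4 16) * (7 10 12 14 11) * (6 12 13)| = |(4 16)(6 12 14 11 7 10 13)| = 14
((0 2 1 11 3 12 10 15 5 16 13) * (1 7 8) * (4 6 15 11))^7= (0 15 8 13 6 7 16 4 2 5 1)(3 11 10 12)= ((0 2 7 8 1 4 6 15 5 16 13)(3 12 10 11))^7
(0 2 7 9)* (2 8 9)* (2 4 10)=[8, 1, 7, 3, 10, 5, 6, 4, 9, 0, 2]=(0 8 9)(2 7 4 10)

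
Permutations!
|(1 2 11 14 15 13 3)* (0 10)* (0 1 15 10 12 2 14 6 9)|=6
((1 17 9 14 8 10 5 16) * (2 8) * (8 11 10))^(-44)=((1 17 9 14 2 11 10 5 16))^(-44)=(1 17 9 14 2 11 10 5 16)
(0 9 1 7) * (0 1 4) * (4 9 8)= (9)(0 8 4)(1 7)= [8, 7, 2, 3, 0, 5, 6, 1, 4, 9]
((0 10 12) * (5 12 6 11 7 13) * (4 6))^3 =(0 6 13)(4 7 12)(5 10 11)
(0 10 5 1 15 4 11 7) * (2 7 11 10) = (0 2 7)(1 15 4 10 5) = [2, 15, 7, 3, 10, 1, 6, 0, 8, 9, 5, 11, 12, 13, 14, 4]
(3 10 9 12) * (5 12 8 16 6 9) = (3 10 5 12)(6 9 8 16) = [0, 1, 2, 10, 4, 12, 9, 7, 16, 8, 5, 11, 3, 13, 14, 15, 6]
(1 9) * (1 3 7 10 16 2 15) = [0, 9, 15, 7, 4, 5, 6, 10, 8, 3, 16, 11, 12, 13, 14, 1, 2] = (1 9 3 7 10 16 2 15)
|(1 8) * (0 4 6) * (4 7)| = |(0 7 4 6)(1 8)| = 4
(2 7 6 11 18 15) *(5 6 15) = [0, 1, 7, 3, 4, 6, 11, 15, 8, 9, 10, 18, 12, 13, 14, 2, 16, 17, 5] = (2 7 15)(5 6 11 18)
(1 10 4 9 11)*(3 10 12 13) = (1 12 13 3 10 4 9 11) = [0, 12, 2, 10, 9, 5, 6, 7, 8, 11, 4, 1, 13, 3]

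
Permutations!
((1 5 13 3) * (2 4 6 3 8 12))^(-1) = (1 3 6 4 2 12 8 13 5)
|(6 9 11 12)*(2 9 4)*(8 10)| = 6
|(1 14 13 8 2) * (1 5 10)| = 7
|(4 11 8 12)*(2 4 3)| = |(2 4 11 8 12 3)| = 6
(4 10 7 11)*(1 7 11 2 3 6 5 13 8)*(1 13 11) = (1 7 2 3 6 5 11 4 10)(8 13) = [0, 7, 3, 6, 10, 11, 5, 2, 13, 9, 1, 4, 12, 8]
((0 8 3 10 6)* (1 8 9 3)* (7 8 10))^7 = (0 6 10 1 8 7 3 9)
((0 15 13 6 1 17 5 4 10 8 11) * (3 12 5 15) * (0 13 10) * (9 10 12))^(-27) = (0 3 9 10 8 11 13 6 1 17 15 12 5 4)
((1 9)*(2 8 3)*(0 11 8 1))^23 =((0 11 8 3 2 1 9))^23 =(0 8 2 9 11 3 1)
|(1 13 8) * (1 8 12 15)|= |(1 13 12 15)|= 4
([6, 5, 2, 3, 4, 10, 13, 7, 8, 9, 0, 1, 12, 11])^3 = (0 11 10 13 5 6 1)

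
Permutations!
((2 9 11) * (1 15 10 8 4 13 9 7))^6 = ((1 15 10 8 4 13 9 11 2 7))^6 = (1 9 10 2 4)(7 13 15 11 8)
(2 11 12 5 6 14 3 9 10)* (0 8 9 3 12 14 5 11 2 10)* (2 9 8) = (0 2 9)(5 6)(11 14 12) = [2, 1, 9, 3, 4, 6, 5, 7, 8, 0, 10, 14, 11, 13, 12]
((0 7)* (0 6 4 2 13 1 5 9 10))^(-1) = (0 10 9 5 1 13 2 4 6 7)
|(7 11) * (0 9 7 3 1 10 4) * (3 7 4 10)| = 6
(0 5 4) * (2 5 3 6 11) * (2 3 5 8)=(0 5 4)(2 8)(3 6 11)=[5, 1, 8, 6, 0, 4, 11, 7, 2, 9, 10, 3]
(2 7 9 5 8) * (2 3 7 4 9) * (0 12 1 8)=(0 12 1 8 3 7 2 4 9 5)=[12, 8, 4, 7, 9, 0, 6, 2, 3, 5, 10, 11, 1]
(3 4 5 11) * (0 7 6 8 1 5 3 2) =(0 7 6 8 1 5 11 2)(3 4) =[7, 5, 0, 4, 3, 11, 8, 6, 1, 9, 10, 2]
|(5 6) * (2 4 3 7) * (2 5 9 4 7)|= 7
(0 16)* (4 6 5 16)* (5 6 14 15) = (0 4 14 15 5 16) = [4, 1, 2, 3, 14, 16, 6, 7, 8, 9, 10, 11, 12, 13, 15, 5, 0]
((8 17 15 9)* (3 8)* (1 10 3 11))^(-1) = (1 11 9 15 17 8 3 10) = ((1 10 3 8 17 15 9 11))^(-1)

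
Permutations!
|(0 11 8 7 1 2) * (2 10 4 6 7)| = 20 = |(0 11 8 2)(1 10 4 6 7)|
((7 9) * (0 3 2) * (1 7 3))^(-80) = (0 3 7)(1 2 9)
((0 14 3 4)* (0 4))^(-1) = ((0 14 3))^(-1) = (0 3 14)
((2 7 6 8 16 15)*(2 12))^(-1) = ((2 7 6 8 16 15 12))^(-1) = (2 12 15 16 8 6 7)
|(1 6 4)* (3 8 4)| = 5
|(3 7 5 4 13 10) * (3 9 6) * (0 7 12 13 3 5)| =|(0 7)(3 12 13 10 9 6 5 4)| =8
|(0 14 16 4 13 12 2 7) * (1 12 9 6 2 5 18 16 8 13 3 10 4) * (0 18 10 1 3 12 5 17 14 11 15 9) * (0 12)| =|(0 11 15 9 6 2 7 18 16 3 1 5 10 4)(8 13 12 17 14)| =70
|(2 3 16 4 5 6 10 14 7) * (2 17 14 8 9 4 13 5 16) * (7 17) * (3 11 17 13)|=|(2 11 17 14 13 5 6 10 8 9 4 16 3)|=13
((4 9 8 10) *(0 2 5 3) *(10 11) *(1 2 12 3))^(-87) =(12)(4 11 9 10 8)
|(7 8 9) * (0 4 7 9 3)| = 5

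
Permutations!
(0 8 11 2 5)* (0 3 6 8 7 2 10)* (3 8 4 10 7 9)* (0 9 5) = (0 5 8 11 7 2)(3 6 4 10 9) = [5, 1, 0, 6, 10, 8, 4, 2, 11, 3, 9, 7]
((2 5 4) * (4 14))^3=((2 5 14 4))^3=(2 4 14 5)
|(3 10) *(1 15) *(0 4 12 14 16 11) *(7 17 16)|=|(0 4 12 14 7 17 16 11)(1 15)(3 10)|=8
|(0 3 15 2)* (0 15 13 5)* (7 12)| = |(0 3 13 5)(2 15)(7 12)| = 4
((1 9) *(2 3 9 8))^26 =(1 8 2 3 9)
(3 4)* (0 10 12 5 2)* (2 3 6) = (0 10 12 5 3 4 6 2) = [10, 1, 0, 4, 6, 3, 2, 7, 8, 9, 12, 11, 5]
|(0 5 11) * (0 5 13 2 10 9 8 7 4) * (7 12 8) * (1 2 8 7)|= 12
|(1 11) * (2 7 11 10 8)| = |(1 10 8 2 7 11)| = 6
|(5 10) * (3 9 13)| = |(3 9 13)(5 10)| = 6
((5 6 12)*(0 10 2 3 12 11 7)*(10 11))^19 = (0 11 7)(2 3 12 5 6 10)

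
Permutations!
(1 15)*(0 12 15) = (0 12 15 1) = [12, 0, 2, 3, 4, 5, 6, 7, 8, 9, 10, 11, 15, 13, 14, 1]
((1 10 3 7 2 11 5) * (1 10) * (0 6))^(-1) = ((0 6)(2 11 5 10 3 7))^(-1) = (0 6)(2 7 3 10 5 11)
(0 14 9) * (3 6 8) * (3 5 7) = (0 14 9)(3 6 8 5 7) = [14, 1, 2, 6, 4, 7, 8, 3, 5, 0, 10, 11, 12, 13, 9]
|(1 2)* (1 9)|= |(1 2 9)|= 3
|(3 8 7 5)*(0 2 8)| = |(0 2 8 7 5 3)| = 6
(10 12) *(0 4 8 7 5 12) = (0 4 8 7 5 12 10) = [4, 1, 2, 3, 8, 12, 6, 5, 7, 9, 0, 11, 10]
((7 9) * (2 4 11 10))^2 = ((2 4 11 10)(7 9))^2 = (2 11)(4 10)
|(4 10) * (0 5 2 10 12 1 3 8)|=9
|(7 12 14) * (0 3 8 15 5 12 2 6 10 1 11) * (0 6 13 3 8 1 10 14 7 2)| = 42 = |(0 8 15 5 12 7)(1 11 6 14 2 13 3)|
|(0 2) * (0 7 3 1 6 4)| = 7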